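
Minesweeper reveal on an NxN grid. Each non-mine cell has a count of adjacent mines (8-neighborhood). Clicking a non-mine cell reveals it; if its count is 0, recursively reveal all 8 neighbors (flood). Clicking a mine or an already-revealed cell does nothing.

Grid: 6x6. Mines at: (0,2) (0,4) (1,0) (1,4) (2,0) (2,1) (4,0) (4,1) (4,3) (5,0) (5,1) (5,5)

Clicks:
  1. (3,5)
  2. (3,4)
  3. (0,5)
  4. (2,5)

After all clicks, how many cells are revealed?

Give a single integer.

Click 1 (3,5) count=0: revealed 6 new [(2,4) (2,5) (3,4) (3,5) (4,4) (4,5)] -> total=6
Click 2 (3,4) count=1: revealed 0 new [(none)] -> total=6
Click 3 (0,5) count=2: revealed 1 new [(0,5)] -> total=7
Click 4 (2,5) count=1: revealed 0 new [(none)] -> total=7

Answer: 7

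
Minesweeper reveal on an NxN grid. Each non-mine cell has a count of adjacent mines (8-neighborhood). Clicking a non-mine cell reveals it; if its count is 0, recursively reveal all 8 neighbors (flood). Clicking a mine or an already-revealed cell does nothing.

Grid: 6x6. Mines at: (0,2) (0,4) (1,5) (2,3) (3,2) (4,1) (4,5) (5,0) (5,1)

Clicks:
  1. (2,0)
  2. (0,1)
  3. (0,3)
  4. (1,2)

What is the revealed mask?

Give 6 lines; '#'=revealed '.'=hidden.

Answer: ##.#..
###...
##....
##....
......
......

Derivation:
Click 1 (2,0) count=0: revealed 8 new [(0,0) (0,1) (1,0) (1,1) (2,0) (2,1) (3,0) (3,1)] -> total=8
Click 2 (0,1) count=1: revealed 0 new [(none)] -> total=8
Click 3 (0,3) count=2: revealed 1 new [(0,3)] -> total=9
Click 4 (1,2) count=2: revealed 1 new [(1,2)] -> total=10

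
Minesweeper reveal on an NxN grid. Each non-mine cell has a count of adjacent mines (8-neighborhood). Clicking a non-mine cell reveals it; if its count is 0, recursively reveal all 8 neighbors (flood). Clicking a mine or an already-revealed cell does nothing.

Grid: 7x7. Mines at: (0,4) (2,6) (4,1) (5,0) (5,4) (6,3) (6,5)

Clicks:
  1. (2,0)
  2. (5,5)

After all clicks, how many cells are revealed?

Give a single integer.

Answer: 27

Derivation:
Click 1 (2,0) count=0: revealed 26 new [(0,0) (0,1) (0,2) (0,3) (1,0) (1,1) (1,2) (1,3) (1,4) (1,5) (2,0) (2,1) (2,2) (2,3) (2,4) (2,5) (3,0) (3,1) (3,2) (3,3) (3,4) (3,5) (4,2) (4,3) (4,4) (4,5)] -> total=26
Click 2 (5,5) count=2: revealed 1 new [(5,5)] -> total=27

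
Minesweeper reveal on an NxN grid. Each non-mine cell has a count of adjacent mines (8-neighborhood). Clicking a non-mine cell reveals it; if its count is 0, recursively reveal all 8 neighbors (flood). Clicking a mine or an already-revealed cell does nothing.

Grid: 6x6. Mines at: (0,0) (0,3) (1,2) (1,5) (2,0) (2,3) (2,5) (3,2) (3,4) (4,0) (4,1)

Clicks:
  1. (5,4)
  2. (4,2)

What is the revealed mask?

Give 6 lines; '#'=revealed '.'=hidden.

Click 1 (5,4) count=0: revealed 8 new [(4,2) (4,3) (4,4) (4,5) (5,2) (5,3) (5,4) (5,5)] -> total=8
Click 2 (4,2) count=2: revealed 0 new [(none)] -> total=8

Answer: ......
......
......
......
..####
..####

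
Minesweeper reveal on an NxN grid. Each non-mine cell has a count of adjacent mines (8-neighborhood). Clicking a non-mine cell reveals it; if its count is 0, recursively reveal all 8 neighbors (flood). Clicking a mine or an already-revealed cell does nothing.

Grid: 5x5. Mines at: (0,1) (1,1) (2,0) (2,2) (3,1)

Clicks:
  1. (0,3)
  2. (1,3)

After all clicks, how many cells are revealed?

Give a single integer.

Click 1 (0,3) count=0: revealed 14 new [(0,2) (0,3) (0,4) (1,2) (1,3) (1,4) (2,3) (2,4) (3,2) (3,3) (3,4) (4,2) (4,3) (4,4)] -> total=14
Click 2 (1,3) count=1: revealed 0 new [(none)] -> total=14

Answer: 14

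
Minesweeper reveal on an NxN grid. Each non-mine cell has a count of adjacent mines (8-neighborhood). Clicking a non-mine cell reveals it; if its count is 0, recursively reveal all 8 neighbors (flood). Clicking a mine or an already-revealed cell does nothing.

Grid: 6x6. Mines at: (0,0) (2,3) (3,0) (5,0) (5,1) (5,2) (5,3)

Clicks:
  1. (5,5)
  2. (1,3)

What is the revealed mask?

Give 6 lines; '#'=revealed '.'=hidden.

Click 1 (5,5) count=0: revealed 18 new [(0,1) (0,2) (0,3) (0,4) (0,5) (1,1) (1,2) (1,3) (1,4) (1,5) (2,4) (2,5) (3,4) (3,5) (4,4) (4,5) (5,4) (5,5)] -> total=18
Click 2 (1,3) count=1: revealed 0 new [(none)] -> total=18

Answer: .#####
.#####
....##
....##
....##
....##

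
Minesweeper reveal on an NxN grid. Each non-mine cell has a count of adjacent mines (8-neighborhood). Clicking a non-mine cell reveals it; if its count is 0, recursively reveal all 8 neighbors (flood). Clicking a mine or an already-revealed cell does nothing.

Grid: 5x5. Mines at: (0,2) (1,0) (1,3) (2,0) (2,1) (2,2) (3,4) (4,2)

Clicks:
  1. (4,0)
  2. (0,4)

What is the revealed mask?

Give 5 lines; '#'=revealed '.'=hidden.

Answer: ....#
.....
.....
##...
##...

Derivation:
Click 1 (4,0) count=0: revealed 4 new [(3,0) (3,1) (4,0) (4,1)] -> total=4
Click 2 (0,4) count=1: revealed 1 new [(0,4)] -> total=5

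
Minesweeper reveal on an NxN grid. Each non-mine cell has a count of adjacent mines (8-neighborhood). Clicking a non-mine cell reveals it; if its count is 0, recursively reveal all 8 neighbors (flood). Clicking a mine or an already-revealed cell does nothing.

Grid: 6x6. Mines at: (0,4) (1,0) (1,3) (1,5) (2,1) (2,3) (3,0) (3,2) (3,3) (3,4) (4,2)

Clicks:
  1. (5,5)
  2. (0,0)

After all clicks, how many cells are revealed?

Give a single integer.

Click 1 (5,5) count=0: revealed 6 new [(4,3) (4,4) (4,5) (5,3) (5,4) (5,5)] -> total=6
Click 2 (0,0) count=1: revealed 1 new [(0,0)] -> total=7

Answer: 7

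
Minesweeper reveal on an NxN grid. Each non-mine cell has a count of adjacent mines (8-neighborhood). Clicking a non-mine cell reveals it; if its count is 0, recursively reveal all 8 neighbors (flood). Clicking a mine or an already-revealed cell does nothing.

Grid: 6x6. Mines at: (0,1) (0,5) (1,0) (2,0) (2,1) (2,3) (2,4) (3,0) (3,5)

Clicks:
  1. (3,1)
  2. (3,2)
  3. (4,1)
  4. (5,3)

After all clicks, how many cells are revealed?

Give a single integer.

Click 1 (3,1) count=3: revealed 1 new [(3,1)] -> total=1
Click 2 (3,2) count=2: revealed 1 new [(3,2)] -> total=2
Click 3 (4,1) count=1: revealed 1 new [(4,1)] -> total=3
Click 4 (5,3) count=0: revealed 13 new [(3,3) (3,4) (4,0) (4,2) (4,3) (4,4) (4,5) (5,0) (5,1) (5,2) (5,3) (5,4) (5,5)] -> total=16

Answer: 16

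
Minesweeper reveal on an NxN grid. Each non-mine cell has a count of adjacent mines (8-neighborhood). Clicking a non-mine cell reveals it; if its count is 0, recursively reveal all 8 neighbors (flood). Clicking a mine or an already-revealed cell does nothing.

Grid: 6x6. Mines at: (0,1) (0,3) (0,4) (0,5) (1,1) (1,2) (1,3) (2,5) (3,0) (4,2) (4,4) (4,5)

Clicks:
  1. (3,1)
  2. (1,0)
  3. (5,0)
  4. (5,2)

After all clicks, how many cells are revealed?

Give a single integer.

Click 1 (3,1) count=2: revealed 1 new [(3,1)] -> total=1
Click 2 (1,0) count=2: revealed 1 new [(1,0)] -> total=2
Click 3 (5,0) count=0: revealed 4 new [(4,0) (4,1) (5,0) (5,1)] -> total=6
Click 4 (5,2) count=1: revealed 1 new [(5,2)] -> total=7

Answer: 7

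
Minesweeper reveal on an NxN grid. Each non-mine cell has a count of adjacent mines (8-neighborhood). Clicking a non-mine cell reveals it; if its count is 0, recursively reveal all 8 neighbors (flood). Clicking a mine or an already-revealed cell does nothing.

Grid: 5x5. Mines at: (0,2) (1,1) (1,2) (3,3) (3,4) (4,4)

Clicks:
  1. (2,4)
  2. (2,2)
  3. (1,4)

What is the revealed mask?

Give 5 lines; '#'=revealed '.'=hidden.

Answer: ...##
...##
..###
.....
.....

Derivation:
Click 1 (2,4) count=2: revealed 1 new [(2,4)] -> total=1
Click 2 (2,2) count=3: revealed 1 new [(2,2)] -> total=2
Click 3 (1,4) count=0: revealed 5 new [(0,3) (0,4) (1,3) (1,4) (2,3)] -> total=7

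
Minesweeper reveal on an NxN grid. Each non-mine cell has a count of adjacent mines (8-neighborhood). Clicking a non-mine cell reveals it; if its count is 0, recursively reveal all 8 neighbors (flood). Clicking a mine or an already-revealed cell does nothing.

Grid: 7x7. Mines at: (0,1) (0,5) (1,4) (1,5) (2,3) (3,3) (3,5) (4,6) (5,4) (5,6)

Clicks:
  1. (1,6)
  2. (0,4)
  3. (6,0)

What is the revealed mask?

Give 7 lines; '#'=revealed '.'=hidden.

Click 1 (1,6) count=2: revealed 1 new [(1,6)] -> total=1
Click 2 (0,4) count=3: revealed 1 new [(0,4)] -> total=2
Click 3 (6,0) count=0: revealed 21 new [(1,0) (1,1) (1,2) (2,0) (2,1) (2,2) (3,0) (3,1) (3,2) (4,0) (4,1) (4,2) (4,3) (5,0) (5,1) (5,2) (5,3) (6,0) (6,1) (6,2) (6,3)] -> total=23

Answer: ....#..
###...#
###....
###....
####...
####...
####...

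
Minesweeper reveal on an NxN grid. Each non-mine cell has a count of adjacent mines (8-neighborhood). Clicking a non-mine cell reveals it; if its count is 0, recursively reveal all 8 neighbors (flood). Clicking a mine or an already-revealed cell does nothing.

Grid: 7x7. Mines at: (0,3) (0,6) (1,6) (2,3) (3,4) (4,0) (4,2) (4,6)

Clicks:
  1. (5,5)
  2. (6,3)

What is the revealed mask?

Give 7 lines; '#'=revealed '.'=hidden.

Answer: .......
.......
.......
.......
...###.
#######
#######

Derivation:
Click 1 (5,5) count=1: revealed 1 new [(5,5)] -> total=1
Click 2 (6,3) count=0: revealed 16 new [(4,3) (4,4) (4,5) (5,0) (5,1) (5,2) (5,3) (5,4) (5,6) (6,0) (6,1) (6,2) (6,3) (6,4) (6,5) (6,6)] -> total=17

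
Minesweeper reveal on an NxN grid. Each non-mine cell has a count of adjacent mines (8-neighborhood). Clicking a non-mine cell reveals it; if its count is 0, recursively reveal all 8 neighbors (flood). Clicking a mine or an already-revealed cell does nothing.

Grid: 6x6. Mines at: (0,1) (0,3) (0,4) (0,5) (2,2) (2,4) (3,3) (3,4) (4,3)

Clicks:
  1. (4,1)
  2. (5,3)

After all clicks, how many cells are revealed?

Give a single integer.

Click 1 (4,1) count=0: revealed 13 new [(1,0) (1,1) (2,0) (2,1) (3,0) (3,1) (3,2) (4,0) (4,1) (4,2) (5,0) (5,1) (5,2)] -> total=13
Click 2 (5,3) count=1: revealed 1 new [(5,3)] -> total=14

Answer: 14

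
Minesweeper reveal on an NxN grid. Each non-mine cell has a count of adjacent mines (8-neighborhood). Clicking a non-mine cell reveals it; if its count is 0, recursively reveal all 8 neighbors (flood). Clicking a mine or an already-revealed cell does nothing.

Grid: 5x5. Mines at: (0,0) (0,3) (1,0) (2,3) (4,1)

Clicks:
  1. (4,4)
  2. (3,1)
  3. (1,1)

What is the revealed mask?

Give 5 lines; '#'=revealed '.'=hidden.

Click 1 (4,4) count=0: revealed 6 new [(3,2) (3,3) (3,4) (4,2) (4,3) (4,4)] -> total=6
Click 2 (3,1) count=1: revealed 1 new [(3,1)] -> total=7
Click 3 (1,1) count=2: revealed 1 new [(1,1)] -> total=8

Answer: .....
.#...
.....
.####
..###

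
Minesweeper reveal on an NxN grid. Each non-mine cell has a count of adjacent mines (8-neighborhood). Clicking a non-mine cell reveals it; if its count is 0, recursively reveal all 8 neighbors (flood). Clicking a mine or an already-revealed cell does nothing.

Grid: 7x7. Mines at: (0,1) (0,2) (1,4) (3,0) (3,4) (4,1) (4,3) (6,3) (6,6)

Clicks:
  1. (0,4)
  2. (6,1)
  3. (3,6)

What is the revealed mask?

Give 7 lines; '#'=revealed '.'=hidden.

Answer: ....###
.....##
.....##
.....##
.....##
###..##
###....

Derivation:
Click 1 (0,4) count=1: revealed 1 new [(0,4)] -> total=1
Click 2 (6,1) count=0: revealed 6 new [(5,0) (5,1) (5,2) (6,0) (6,1) (6,2)] -> total=7
Click 3 (3,6) count=0: revealed 12 new [(0,5) (0,6) (1,5) (1,6) (2,5) (2,6) (3,5) (3,6) (4,5) (4,6) (5,5) (5,6)] -> total=19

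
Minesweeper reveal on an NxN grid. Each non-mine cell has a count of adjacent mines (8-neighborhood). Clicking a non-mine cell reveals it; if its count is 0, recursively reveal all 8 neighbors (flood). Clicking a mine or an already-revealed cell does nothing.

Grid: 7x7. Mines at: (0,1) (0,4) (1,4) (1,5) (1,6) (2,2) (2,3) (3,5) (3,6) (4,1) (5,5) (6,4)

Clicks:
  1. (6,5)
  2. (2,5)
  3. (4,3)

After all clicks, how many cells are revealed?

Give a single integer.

Click 1 (6,5) count=2: revealed 1 new [(6,5)] -> total=1
Click 2 (2,5) count=5: revealed 1 new [(2,5)] -> total=2
Click 3 (4,3) count=0: revealed 9 new [(3,2) (3,3) (3,4) (4,2) (4,3) (4,4) (5,2) (5,3) (5,4)] -> total=11

Answer: 11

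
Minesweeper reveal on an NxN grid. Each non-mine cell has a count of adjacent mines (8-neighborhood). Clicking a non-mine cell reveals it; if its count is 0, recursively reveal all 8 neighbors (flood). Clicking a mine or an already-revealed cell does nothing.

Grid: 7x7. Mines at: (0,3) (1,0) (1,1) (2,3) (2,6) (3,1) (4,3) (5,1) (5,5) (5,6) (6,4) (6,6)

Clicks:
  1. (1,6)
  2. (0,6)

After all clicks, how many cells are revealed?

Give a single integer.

Click 1 (1,6) count=1: revealed 1 new [(1,6)] -> total=1
Click 2 (0,6) count=0: revealed 5 new [(0,4) (0,5) (0,6) (1,4) (1,5)] -> total=6

Answer: 6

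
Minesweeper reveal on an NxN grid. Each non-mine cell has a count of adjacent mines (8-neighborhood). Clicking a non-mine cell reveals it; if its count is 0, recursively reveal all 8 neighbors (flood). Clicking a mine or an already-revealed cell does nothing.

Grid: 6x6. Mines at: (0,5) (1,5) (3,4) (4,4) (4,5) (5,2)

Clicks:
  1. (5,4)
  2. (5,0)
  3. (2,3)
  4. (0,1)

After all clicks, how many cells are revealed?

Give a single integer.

Click 1 (5,4) count=2: revealed 1 new [(5,4)] -> total=1
Click 2 (5,0) count=0: revealed 25 new [(0,0) (0,1) (0,2) (0,3) (0,4) (1,0) (1,1) (1,2) (1,3) (1,4) (2,0) (2,1) (2,2) (2,3) (2,4) (3,0) (3,1) (3,2) (3,3) (4,0) (4,1) (4,2) (4,3) (5,0) (5,1)] -> total=26
Click 3 (2,3) count=1: revealed 0 new [(none)] -> total=26
Click 4 (0,1) count=0: revealed 0 new [(none)] -> total=26

Answer: 26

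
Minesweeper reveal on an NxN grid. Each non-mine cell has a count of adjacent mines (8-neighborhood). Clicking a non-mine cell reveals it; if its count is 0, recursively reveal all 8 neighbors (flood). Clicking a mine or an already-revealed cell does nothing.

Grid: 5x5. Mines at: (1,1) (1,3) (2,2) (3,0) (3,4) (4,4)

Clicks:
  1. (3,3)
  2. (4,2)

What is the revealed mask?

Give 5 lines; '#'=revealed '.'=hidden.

Click 1 (3,3) count=3: revealed 1 new [(3,3)] -> total=1
Click 2 (4,2) count=0: revealed 5 new [(3,1) (3,2) (4,1) (4,2) (4,3)] -> total=6

Answer: .....
.....
.....
.###.
.###.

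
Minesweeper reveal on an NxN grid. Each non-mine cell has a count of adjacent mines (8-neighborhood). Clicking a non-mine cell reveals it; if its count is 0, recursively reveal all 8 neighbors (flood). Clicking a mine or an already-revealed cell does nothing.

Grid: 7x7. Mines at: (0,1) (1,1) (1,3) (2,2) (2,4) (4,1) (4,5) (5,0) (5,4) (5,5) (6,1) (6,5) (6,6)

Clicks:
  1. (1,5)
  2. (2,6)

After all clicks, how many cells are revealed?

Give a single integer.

Click 1 (1,5) count=1: revealed 1 new [(1,5)] -> total=1
Click 2 (2,6) count=0: revealed 9 new [(0,4) (0,5) (0,6) (1,4) (1,6) (2,5) (2,6) (3,5) (3,6)] -> total=10

Answer: 10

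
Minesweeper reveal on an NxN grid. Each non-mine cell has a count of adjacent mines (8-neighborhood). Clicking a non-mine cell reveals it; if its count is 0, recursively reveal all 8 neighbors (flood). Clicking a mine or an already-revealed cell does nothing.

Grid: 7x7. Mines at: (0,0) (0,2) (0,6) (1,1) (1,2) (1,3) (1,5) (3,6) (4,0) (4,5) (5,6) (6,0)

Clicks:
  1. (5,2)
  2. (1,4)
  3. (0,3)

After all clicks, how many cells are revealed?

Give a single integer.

Click 1 (5,2) count=0: revealed 22 new [(2,1) (2,2) (2,3) (2,4) (3,1) (3,2) (3,3) (3,4) (4,1) (4,2) (4,3) (4,4) (5,1) (5,2) (5,3) (5,4) (5,5) (6,1) (6,2) (6,3) (6,4) (6,5)] -> total=22
Click 2 (1,4) count=2: revealed 1 new [(1,4)] -> total=23
Click 3 (0,3) count=3: revealed 1 new [(0,3)] -> total=24

Answer: 24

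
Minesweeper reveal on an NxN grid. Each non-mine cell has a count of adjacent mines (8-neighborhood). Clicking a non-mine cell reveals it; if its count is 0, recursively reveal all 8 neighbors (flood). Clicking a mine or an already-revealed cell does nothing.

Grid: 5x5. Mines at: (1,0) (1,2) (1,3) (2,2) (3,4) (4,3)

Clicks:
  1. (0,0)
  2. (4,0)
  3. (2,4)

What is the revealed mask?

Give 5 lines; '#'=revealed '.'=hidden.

Click 1 (0,0) count=1: revealed 1 new [(0,0)] -> total=1
Click 2 (4,0) count=0: revealed 8 new [(2,0) (2,1) (3,0) (3,1) (3,2) (4,0) (4,1) (4,2)] -> total=9
Click 3 (2,4) count=2: revealed 1 new [(2,4)] -> total=10

Answer: #....
.....
##..#
###..
###..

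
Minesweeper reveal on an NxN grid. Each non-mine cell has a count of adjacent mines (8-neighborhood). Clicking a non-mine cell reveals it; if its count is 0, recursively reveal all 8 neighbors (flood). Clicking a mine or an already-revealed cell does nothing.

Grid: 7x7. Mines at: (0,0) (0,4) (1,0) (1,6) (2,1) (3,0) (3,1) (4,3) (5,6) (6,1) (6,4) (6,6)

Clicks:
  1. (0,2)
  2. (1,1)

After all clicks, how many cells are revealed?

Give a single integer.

Click 1 (0,2) count=0: revealed 6 new [(0,1) (0,2) (0,3) (1,1) (1,2) (1,3)] -> total=6
Click 2 (1,1) count=3: revealed 0 new [(none)] -> total=6

Answer: 6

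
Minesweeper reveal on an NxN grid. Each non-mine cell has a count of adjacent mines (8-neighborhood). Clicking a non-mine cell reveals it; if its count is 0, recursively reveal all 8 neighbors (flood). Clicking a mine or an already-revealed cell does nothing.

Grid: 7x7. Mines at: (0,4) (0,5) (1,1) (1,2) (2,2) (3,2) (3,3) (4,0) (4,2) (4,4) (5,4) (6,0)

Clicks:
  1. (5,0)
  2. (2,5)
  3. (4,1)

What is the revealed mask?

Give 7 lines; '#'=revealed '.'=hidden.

Answer: .......
....###
....###
....###
.#...##
#....##
.....##

Derivation:
Click 1 (5,0) count=2: revealed 1 new [(5,0)] -> total=1
Click 2 (2,5) count=0: revealed 15 new [(1,4) (1,5) (1,6) (2,4) (2,5) (2,6) (3,4) (3,5) (3,6) (4,5) (4,6) (5,5) (5,6) (6,5) (6,6)] -> total=16
Click 3 (4,1) count=3: revealed 1 new [(4,1)] -> total=17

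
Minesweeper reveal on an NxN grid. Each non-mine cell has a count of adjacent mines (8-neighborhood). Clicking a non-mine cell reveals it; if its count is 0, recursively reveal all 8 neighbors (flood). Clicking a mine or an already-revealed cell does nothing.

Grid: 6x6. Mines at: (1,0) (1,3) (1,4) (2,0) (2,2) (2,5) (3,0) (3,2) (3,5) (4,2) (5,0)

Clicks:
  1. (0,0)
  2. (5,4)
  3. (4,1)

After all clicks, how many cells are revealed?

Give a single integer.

Answer: 8

Derivation:
Click 1 (0,0) count=1: revealed 1 new [(0,0)] -> total=1
Click 2 (5,4) count=0: revealed 6 new [(4,3) (4,4) (4,5) (5,3) (5,4) (5,5)] -> total=7
Click 3 (4,1) count=4: revealed 1 new [(4,1)] -> total=8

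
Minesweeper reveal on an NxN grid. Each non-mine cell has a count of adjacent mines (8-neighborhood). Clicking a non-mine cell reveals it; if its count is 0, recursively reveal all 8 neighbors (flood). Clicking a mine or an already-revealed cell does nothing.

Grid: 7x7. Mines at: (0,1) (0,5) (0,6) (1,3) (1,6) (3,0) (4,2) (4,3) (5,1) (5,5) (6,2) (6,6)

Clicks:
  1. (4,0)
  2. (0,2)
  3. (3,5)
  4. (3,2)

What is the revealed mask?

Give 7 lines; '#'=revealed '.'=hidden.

Click 1 (4,0) count=2: revealed 1 new [(4,0)] -> total=1
Click 2 (0,2) count=2: revealed 1 new [(0,2)] -> total=2
Click 3 (3,5) count=0: revealed 9 new [(2,4) (2,5) (2,6) (3,4) (3,5) (3,6) (4,4) (4,5) (4,6)] -> total=11
Click 4 (3,2) count=2: revealed 1 new [(3,2)] -> total=12

Answer: ..#....
.......
....###
..#.###
#...###
.......
.......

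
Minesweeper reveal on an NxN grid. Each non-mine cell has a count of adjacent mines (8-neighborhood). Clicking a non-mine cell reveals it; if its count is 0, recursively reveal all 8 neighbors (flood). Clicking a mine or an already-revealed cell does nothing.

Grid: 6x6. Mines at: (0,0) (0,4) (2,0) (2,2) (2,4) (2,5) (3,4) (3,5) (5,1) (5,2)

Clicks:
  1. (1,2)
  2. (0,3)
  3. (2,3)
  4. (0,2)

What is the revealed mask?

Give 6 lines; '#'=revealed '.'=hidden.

Click 1 (1,2) count=1: revealed 1 new [(1,2)] -> total=1
Click 2 (0,3) count=1: revealed 1 new [(0,3)] -> total=2
Click 3 (2,3) count=3: revealed 1 new [(2,3)] -> total=3
Click 4 (0,2) count=0: revealed 4 new [(0,1) (0,2) (1,1) (1,3)] -> total=7

Answer: .###..
.###..
...#..
......
......
......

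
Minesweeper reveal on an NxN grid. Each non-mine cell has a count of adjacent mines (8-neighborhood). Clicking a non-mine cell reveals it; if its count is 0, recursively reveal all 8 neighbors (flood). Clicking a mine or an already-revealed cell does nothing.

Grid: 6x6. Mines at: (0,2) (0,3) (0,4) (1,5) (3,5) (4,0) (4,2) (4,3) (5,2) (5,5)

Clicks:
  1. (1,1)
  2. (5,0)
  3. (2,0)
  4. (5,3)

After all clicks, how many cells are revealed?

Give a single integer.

Answer: 19

Derivation:
Click 1 (1,1) count=1: revealed 1 new [(1,1)] -> total=1
Click 2 (5,0) count=1: revealed 1 new [(5,0)] -> total=2
Click 3 (2,0) count=0: revealed 16 new [(0,0) (0,1) (1,0) (1,2) (1,3) (1,4) (2,0) (2,1) (2,2) (2,3) (2,4) (3,0) (3,1) (3,2) (3,3) (3,4)] -> total=18
Click 4 (5,3) count=3: revealed 1 new [(5,3)] -> total=19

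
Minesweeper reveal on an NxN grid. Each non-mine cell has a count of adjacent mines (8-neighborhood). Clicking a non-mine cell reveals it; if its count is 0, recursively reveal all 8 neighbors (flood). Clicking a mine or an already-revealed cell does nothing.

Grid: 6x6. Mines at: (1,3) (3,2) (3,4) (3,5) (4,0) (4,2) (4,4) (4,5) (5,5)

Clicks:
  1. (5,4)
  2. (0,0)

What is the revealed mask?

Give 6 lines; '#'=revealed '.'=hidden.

Answer: ###...
###...
###...
##....
......
....#.

Derivation:
Click 1 (5,4) count=3: revealed 1 new [(5,4)] -> total=1
Click 2 (0,0) count=0: revealed 11 new [(0,0) (0,1) (0,2) (1,0) (1,1) (1,2) (2,0) (2,1) (2,2) (3,0) (3,1)] -> total=12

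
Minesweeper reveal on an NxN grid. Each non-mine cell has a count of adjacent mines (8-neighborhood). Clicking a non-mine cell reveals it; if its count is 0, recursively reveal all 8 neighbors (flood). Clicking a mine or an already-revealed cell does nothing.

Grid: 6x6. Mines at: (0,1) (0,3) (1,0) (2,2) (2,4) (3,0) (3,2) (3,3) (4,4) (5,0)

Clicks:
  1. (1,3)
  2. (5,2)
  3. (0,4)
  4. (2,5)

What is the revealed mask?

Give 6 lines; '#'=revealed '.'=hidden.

Click 1 (1,3) count=3: revealed 1 new [(1,3)] -> total=1
Click 2 (5,2) count=0: revealed 6 new [(4,1) (4,2) (4,3) (5,1) (5,2) (5,3)] -> total=7
Click 3 (0,4) count=1: revealed 1 new [(0,4)] -> total=8
Click 4 (2,5) count=1: revealed 1 new [(2,5)] -> total=9

Answer: ....#.
...#..
.....#
......
.###..
.###..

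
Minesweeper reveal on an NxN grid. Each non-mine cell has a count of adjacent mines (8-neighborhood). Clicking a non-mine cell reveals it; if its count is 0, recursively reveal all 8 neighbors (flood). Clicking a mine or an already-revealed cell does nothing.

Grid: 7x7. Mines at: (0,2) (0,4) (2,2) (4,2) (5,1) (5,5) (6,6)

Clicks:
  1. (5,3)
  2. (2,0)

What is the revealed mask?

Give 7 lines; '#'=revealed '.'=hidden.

Answer: ##.....
##.....
##.....
##.....
##.....
...#...
.......

Derivation:
Click 1 (5,3) count=1: revealed 1 new [(5,3)] -> total=1
Click 2 (2,0) count=0: revealed 10 new [(0,0) (0,1) (1,0) (1,1) (2,0) (2,1) (3,0) (3,1) (4,0) (4,1)] -> total=11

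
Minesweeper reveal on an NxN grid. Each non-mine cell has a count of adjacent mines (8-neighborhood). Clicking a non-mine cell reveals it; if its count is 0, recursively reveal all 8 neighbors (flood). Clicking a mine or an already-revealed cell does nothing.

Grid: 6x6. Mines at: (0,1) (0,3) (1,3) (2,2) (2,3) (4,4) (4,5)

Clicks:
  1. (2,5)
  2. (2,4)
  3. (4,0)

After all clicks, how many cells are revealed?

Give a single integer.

Answer: 24

Derivation:
Click 1 (2,5) count=0: revealed 8 new [(0,4) (0,5) (1,4) (1,5) (2,4) (2,5) (3,4) (3,5)] -> total=8
Click 2 (2,4) count=2: revealed 0 new [(none)] -> total=8
Click 3 (4,0) count=0: revealed 16 new [(1,0) (1,1) (2,0) (2,1) (3,0) (3,1) (3,2) (3,3) (4,0) (4,1) (4,2) (4,3) (5,0) (5,1) (5,2) (5,3)] -> total=24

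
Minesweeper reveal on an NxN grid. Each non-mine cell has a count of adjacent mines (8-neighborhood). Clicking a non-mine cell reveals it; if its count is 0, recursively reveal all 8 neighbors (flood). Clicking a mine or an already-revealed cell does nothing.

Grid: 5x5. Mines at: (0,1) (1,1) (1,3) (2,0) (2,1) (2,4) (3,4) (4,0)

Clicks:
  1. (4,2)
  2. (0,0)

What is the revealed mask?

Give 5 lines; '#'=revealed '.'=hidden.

Click 1 (4,2) count=0: revealed 6 new [(3,1) (3,2) (3,3) (4,1) (4,2) (4,3)] -> total=6
Click 2 (0,0) count=2: revealed 1 new [(0,0)] -> total=7

Answer: #....
.....
.....
.###.
.###.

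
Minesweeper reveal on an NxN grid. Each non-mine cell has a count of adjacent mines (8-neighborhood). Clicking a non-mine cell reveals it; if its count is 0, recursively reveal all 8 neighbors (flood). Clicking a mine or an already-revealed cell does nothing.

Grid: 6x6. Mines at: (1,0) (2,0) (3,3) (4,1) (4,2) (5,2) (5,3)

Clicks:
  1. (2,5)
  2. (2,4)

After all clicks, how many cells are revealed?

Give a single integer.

Click 1 (2,5) count=0: revealed 21 new [(0,1) (0,2) (0,3) (0,4) (0,5) (1,1) (1,2) (1,3) (1,4) (1,5) (2,1) (2,2) (2,3) (2,4) (2,5) (3,4) (3,5) (4,4) (4,5) (5,4) (5,5)] -> total=21
Click 2 (2,4) count=1: revealed 0 new [(none)] -> total=21

Answer: 21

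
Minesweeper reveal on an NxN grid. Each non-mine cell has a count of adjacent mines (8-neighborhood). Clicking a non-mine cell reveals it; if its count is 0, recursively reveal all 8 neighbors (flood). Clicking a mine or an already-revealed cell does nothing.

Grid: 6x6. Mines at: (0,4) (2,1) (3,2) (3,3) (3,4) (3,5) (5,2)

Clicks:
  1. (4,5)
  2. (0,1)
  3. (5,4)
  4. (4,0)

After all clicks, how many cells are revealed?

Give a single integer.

Click 1 (4,5) count=2: revealed 1 new [(4,5)] -> total=1
Click 2 (0,1) count=0: revealed 8 new [(0,0) (0,1) (0,2) (0,3) (1,0) (1,1) (1,2) (1,3)] -> total=9
Click 3 (5,4) count=0: revealed 5 new [(4,3) (4,4) (5,3) (5,4) (5,5)] -> total=14
Click 4 (4,0) count=0: revealed 6 new [(3,0) (3,1) (4,0) (4,1) (5,0) (5,1)] -> total=20

Answer: 20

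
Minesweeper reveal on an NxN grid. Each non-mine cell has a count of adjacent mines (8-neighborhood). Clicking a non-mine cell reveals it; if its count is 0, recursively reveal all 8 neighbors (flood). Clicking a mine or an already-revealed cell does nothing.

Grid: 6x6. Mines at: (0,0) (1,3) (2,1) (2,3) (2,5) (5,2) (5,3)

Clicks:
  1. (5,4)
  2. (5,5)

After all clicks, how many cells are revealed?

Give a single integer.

Answer: 6

Derivation:
Click 1 (5,4) count=1: revealed 1 new [(5,4)] -> total=1
Click 2 (5,5) count=0: revealed 5 new [(3,4) (3,5) (4,4) (4,5) (5,5)] -> total=6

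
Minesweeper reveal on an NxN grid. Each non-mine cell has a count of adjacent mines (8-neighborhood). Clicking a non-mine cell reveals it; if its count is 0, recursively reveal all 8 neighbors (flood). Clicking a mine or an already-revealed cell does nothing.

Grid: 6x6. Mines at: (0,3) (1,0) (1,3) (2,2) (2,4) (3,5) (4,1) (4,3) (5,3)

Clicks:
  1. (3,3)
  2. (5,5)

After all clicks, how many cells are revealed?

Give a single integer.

Click 1 (3,3) count=3: revealed 1 new [(3,3)] -> total=1
Click 2 (5,5) count=0: revealed 4 new [(4,4) (4,5) (5,4) (5,5)] -> total=5

Answer: 5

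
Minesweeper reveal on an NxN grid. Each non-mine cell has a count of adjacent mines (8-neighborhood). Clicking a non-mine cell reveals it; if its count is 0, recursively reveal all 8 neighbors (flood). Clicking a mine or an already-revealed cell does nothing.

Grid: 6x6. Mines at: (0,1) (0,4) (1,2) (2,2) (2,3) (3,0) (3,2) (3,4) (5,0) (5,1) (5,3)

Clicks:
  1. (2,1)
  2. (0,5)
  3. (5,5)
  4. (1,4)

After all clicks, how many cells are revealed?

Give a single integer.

Click 1 (2,1) count=4: revealed 1 new [(2,1)] -> total=1
Click 2 (0,5) count=1: revealed 1 new [(0,5)] -> total=2
Click 3 (5,5) count=0: revealed 4 new [(4,4) (4,5) (5,4) (5,5)] -> total=6
Click 4 (1,4) count=2: revealed 1 new [(1,4)] -> total=7

Answer: 7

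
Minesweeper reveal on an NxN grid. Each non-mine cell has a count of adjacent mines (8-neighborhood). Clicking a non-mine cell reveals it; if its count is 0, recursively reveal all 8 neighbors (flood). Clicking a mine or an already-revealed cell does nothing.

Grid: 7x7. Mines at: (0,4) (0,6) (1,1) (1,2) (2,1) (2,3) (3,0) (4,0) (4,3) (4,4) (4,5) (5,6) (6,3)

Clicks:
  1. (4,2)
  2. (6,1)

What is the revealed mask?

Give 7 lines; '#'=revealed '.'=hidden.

Answer: .......
.......
.......
.......
..#....
###....
###....

Derivation:
Click 1 (4,2) count=1: revealed 1 new [(4,2)] -> total=1
Click 2 (6,1) count=0: revealed 6 new [(5,0) (5,1) (5,2) (6,0) (6,1) (6,2)] -> total=7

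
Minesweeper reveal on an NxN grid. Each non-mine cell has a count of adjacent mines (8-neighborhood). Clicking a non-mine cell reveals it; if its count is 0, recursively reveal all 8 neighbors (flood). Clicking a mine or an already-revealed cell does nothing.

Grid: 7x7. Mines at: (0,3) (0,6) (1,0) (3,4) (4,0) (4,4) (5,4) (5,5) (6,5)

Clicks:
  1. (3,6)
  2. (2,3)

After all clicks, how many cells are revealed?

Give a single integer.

Click 1 (3,6) count=0: revealed 8 new [(1,5) (1,6) (2,5) (2,6) (3,5) (3,6) (4,5) (4,6)] -> total=8
Click 2 (2,3) count=1: revealed 1 new [(2,3)] -> total=9

Answer: 9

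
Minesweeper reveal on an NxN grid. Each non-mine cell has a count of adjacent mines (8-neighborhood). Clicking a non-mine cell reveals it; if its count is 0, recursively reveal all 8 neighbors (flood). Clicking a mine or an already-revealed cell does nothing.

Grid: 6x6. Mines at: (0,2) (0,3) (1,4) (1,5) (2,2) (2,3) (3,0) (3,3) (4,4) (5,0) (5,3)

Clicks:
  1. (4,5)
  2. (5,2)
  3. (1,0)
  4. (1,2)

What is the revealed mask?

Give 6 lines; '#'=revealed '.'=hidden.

Answer: ##....
###...
##....
......
.....#
..#...

Derivation:
Click 1 (4,5) count=1: revealed 1 new [(4,5)] -> total=1
Click 2 (5,2) count=1: revealed 1 new [(5,2)] -> total=2
Click 3 (1,0) count=0: revealed 6 new [(0,0) (0,1) (1,0) (1,1) (2,0) (2,1)] -> total=8
Click 4 (1,2) count=4: revealed 1 new [(1,2)] -> total=9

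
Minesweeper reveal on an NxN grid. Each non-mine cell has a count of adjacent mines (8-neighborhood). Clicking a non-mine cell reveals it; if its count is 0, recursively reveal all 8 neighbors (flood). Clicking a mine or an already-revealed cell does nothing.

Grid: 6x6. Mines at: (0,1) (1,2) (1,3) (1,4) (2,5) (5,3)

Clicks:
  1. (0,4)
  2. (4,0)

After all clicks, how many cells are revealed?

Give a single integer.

Click 1 (0,4) count=2: revealed 1 new [(0,4)] -> total=1
Click 2 (4,0) count=0: revealed 20 new [(1,0) (1,1) (2,0) (2,1) (2,2) (2,3) (2,4) (3,0) (3,1) (3,2) (3,3) (3,4) (4,0) (4,1) (4,2) (4,3) (4,4) (5,0) (5,1) (5,2)] -> total=21

Answer: 21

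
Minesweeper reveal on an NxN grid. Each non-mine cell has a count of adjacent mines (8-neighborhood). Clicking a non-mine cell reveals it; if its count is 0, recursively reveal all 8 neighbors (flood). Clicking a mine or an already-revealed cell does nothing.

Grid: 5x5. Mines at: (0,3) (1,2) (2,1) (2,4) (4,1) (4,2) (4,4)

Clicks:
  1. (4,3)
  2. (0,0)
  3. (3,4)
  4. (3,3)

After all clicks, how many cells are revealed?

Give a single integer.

Click 1 (4,3) count=2: revealed 1 new [(4,3)] -> total=1
Click 2 (0,0) count=0: revealed 4 new [(0,0) (0,1) (1,0) (1,1)] -> total=5
Click 3 (3,4) count=2: revealed 1 new [(3,4)] -> total=6
Click 4 (3,3) count=3: revealed 1 new [(3,3)] -> total=7

Answer: 7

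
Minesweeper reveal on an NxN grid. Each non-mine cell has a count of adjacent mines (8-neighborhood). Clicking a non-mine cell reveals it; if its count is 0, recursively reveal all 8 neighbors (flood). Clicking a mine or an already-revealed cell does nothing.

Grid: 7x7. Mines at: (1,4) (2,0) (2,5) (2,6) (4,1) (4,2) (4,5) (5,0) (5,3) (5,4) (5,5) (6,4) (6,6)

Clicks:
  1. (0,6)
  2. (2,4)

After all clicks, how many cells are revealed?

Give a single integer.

Answer: 5

Derivation:
Click 1 (0,6) count=0: revealed 4 new [(0,5) (0,6) (1,5) (1,6)] -> total=4
Click 2 (2,4) count=2: revealed 1 new [(2,4)] -> total=5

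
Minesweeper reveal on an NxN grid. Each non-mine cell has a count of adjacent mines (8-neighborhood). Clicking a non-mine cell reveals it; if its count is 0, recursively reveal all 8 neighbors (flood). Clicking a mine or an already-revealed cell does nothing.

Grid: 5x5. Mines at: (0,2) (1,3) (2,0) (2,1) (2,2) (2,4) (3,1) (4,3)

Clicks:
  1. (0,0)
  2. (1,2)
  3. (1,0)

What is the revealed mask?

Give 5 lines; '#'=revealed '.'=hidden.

Click 1 (0,0) count=0: revealed 4 new [(0,0) (0,1) (1,0) (1,1)] -> total=4
Click 2 (1,2) count=4: revealed 1 new [(1,2)] -> total=5
Click 3 (1,0) count=2: revealed 0 new [(none)] -> total=5

Answer: ##...
###..
.....
.....
.....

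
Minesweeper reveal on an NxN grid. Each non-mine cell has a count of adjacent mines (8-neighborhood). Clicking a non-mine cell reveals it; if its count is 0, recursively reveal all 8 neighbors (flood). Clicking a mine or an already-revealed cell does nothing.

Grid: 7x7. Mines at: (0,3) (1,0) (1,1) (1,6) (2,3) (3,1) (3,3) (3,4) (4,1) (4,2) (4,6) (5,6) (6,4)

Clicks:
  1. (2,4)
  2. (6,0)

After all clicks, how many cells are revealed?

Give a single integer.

Answer: 9

Derivation:
Click 1 (2,4) count=3: revealed 1 new [(2,4)] -> total=1
Click 2 (6,0) count=0: revealed 8 new [(5,0) (5,1) (5,2) (5,3) (6,0) (6,1) (6,2) (6,3)] -> total=9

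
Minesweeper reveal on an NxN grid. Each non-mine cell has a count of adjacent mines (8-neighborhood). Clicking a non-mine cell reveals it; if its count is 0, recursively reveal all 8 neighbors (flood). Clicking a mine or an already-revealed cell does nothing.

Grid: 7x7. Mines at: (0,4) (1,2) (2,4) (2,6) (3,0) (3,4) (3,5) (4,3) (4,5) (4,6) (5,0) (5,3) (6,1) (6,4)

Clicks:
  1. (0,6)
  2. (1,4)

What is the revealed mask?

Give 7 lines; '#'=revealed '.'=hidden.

Click 1 (0,6) count=0: revealed 4 new [(0,5) (0,6) (1,5) (1,6)] -> total=4
Click 2 (1,4) count=2: revealed 1 new [(1,4)] -> total=5

Answer: .....##
....###
.......
.......
.......
.......
.......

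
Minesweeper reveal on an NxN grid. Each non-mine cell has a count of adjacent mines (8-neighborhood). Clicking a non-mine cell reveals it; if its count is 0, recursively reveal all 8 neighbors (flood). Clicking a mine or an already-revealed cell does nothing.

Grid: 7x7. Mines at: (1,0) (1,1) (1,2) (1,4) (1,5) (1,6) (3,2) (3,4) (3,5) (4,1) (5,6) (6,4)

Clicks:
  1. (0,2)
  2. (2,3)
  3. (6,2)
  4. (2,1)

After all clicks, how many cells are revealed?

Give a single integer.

Click 1 (0,2) count=2: revealed 1 new [(0,2)] -> total=1
Click 2 (2,3) count=4: revealed 1 new [(2,3)] -> total=2
Click 3 (6,2) count=0: revealed 8 new [(5,0) (5,1) (5,2) (5,3) (6,0) (6,1) (6,2) (6,3)] -> total=10
Click 4 (2,1) count=4: revealed 1 new [(2,1)] -> total=11

Answer: 11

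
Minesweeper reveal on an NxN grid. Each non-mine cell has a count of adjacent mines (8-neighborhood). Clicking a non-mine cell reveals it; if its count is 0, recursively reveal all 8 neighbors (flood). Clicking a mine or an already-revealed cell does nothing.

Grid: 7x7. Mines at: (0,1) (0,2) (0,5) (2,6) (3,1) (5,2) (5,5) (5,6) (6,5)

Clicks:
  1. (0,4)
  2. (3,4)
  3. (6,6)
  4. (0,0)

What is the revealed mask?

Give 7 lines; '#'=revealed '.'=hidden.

Answer: #...#..
..####.
..####.
..####.
..####.
.......
......#

Derivation:
Click 1 (0,4) count=1: revealed 1 new [(0,4)] -> total=1
Click 2 (3,4) count=0: revealed 16 new [(1,2) (1,3) (1,4) (1,5) (2,2) (2,3) (2,4) (2,5) (3,2) (3,3) (3,4) (3,5) (4,2) (4,3) (4,4) (4,5)] -> total=17
Click 3 (6,6) count=3: revealed 1 new [(6,6)] -> total=18
Click 4 (0,0) count=1: revealed 1 new [(0,0)] -> total=19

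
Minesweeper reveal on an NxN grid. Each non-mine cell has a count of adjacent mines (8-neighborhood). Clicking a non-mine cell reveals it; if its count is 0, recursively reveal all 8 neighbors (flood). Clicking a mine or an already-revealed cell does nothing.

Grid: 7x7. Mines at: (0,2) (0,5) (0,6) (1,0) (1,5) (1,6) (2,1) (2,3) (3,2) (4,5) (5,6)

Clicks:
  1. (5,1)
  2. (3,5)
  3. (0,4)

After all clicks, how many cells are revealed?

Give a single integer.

Answer: 21

Derivation:
Click 1 (5,1) count=0: revealed 19 new [(3,0) (3,1) (4,0) (4,1) (4,2) (4,3) (4,4) (5,0) (5,1) (5,2) (5,3) (5,4) (5,5) (6,0) (6,1) (6,2) (6,3) (6,4) (6,5)] -> total=19
Click 2 (3,5) count=1: revealed 1 new [(3,5)] -> total=20
Click 3 (0,4) count=2: revealed 1 new [(0,4)] -> total=21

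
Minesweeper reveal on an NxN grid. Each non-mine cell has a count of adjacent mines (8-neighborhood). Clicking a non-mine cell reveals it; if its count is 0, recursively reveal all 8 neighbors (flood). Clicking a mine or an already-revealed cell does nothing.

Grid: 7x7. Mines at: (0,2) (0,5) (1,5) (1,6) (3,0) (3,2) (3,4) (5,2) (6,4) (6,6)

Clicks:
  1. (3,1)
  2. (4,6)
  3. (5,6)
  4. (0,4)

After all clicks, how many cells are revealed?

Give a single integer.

Answer: 10

Derivation:
Click 1 (3,1) count=2: revealed 1 new [(3,1)] -> total=1
Click 2 (4,6) count=0: revealed 8 new [(2,5) (2,6) (3,5) (3,6) (4,5) (4,6) (5,5) (5,6)] -> total=9
Click 3 (5,6) count=1: revealed 0 new [(none)] -> total=9
Click 4 (0,4) count=2: revealed 1 new [(0,4)] -> total=10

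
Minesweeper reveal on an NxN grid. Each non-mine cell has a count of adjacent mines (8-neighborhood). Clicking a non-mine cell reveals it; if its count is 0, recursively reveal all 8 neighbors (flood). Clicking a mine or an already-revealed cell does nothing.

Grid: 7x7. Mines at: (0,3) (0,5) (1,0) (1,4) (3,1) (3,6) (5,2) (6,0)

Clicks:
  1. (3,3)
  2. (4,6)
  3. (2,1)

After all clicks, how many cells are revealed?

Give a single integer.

Click 1 (3,3) count=0: revealed 21 new [(2,2) (2,3) (2,4) (2,5) (3,2) (3,3) (3,4) (3,5) (4,2) (4,3) (4,4) (4,5) (4,6) (5,3) (5,4) (5,5) (5,6) (6,3) (6,4) (6,5) (6,6)] -> total=21
Click 2 (4,6) count=1: revealed 0 new [(none)] -> total=21
Click 3 (2,1) count=2: revealed 1 new [(2,1)] -> total=22

Answer: 22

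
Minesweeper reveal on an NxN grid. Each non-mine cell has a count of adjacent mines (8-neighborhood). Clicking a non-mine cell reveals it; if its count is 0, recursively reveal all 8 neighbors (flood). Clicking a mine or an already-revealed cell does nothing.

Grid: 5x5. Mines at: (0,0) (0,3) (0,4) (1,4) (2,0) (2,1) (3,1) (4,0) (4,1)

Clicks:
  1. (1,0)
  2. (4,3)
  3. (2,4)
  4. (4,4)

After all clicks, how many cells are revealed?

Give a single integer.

Answer: 10

Derivation:
Click 1 (1,0) count=3: revealed 1 new [(1,0)] -> total=1
Click 2 (4,3) count=0: revealed 9 new [(2,2) (2,3) (2,4) (3,2) (3,3) (3,4) (4,2) (4,3) (4,4)] -> total=10
Click 3 (2,4) count=1: revealed 0 new [(none)] -> total=10
Click 4 (4,4) count=0: revealed 0 new [(none)] -> total=10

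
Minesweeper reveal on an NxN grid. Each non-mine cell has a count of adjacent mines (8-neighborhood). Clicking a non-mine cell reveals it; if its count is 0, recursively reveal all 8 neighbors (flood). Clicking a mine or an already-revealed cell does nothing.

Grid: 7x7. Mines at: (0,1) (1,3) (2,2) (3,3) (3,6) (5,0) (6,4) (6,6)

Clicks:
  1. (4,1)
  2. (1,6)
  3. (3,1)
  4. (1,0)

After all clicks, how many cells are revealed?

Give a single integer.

Click 1 (4,1) count=1: revealed 1 new [(4,1)] -> total=1
Click 2 (1,6) count=0: revealed 9 new [(0,4) (0,5) (0,6) (1,4) (1,5) (1,6) (2,4) (2,5) (2,6)] -> total=10
Click 3 (3,1) count=1: revealed 1 new [(3,1)] -> total=11
Click 4 (1,0) count=1: revealed 1 new [(1,0)] -> total=12

Answer: 12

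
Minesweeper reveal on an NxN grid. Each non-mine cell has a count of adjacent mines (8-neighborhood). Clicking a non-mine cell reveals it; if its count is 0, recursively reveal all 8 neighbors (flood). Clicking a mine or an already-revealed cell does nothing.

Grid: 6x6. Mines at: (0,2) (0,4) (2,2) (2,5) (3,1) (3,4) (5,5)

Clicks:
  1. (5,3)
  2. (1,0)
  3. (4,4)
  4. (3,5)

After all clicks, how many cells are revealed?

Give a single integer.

Click 1 (5,3) count=0: revealed 10 new [(4,0) (4,1) (4,2) (4,3) (4,4) (5,0) (5,1) (5,2) (5,3) (5,4)] -> total=10
Click 2 (1,0) count=0: revealed 6 new [(0,0) (0,1) (1,0) (1,1) (2,0) (2,1)] -> total=16
Click 3 (4,4) count=2: revealed 0 new [(none)] -> total=16
Click 4 (3,5) count=2: revealed 1 new [(3,5)] -> total=17

Answer: 17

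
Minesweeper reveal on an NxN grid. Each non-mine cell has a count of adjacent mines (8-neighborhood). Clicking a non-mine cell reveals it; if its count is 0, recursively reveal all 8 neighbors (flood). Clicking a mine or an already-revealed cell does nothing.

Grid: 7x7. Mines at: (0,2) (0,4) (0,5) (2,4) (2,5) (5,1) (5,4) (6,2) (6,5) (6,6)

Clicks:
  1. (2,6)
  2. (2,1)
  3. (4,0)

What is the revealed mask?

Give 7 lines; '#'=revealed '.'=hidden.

Click 1 (2,6) count=1: revealed 1 new [(2,6)] -> total=1
Click 2 (2,1) count=0: revealed 18 new [(0,0) (0,1) (1,0) (1,1) (1,2) (1,3) (2,0) (2,1) (2,2) (2,3) (3,0) (3,1) (3,2) (3,3) (4,0) (4,1) (4,2) (4,3)] -> total=19
Click 3 (4,0) count=1: revealed 0 new [(none)] -> total=19

Answer: ##.....
####...
####..#
####...
####...
.......
.......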